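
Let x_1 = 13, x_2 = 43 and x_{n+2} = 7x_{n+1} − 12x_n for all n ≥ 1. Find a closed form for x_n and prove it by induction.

Claim: x_n = 3·3^n + 4^n.

Base cases: x_1 = 13 and 3·3^1 + 4^1 = 13; x_2 = 43 and 3·3^2 + 4^2 = 43.
Assume x_j = 3·3^j + 4^j for all 1 ≤ j ≤ r, where r ≥ 2.
Then x_{r+1} = 7x_r − 12x_{r−1} = 7·(3·3^r + 4^r) − 12·(3·3^{r−1} + 4^{r−1}) = 3·(7·3 − 12)3^{r−1} + (7·4 − 12)4^{r−1} = 27·3^{r−1} + 16·4^{r−1} = 3·3^{r+1} + 4^{r+1}.
This completes the inductive step, so x_n = 3·3^n + 4^n for all n ≥ 1.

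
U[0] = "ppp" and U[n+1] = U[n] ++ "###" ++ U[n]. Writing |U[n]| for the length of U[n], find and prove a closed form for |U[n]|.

Claim: |U[n]| = 6·2^n − 3.

Base case: |U[0]| = 3, and 6·2^0 − 3 = 3.
Assume |U[r]| = 6·2^r − 3.
Then |U[r+1]| = |U[r]| + 3 + |U[r]| = 2|U[r]| + 3 = 2(6·2^r − 3) + 3 = 6·2^{r+1} − 6 + 3 = 6·2^{r+1} − 3.
So the formula holds for r+1, and by induction |U[n]| = 6·2^n − 3 for all n ≥ 0.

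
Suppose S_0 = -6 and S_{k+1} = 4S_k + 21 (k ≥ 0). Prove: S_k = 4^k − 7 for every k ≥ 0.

Base case: S_0 = -6, and 4^0 − 7 = 1 − 7 = -6.
Assume S_j = 4^j − 7 for some j ≥ 0.
Then S_{j+1} = 4S_j + 21 = 4·(4^j − 7) + 21 = 4^{j+1} − 28 + 21 = 4^{j+1} − 7.
This completes the inductive step, so S_k = 4^k − 7 for all k ≥ 0.

S_k = 4^k − 7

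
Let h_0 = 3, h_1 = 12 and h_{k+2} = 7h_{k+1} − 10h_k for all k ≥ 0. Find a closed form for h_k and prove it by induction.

Claim: h_k = 2^k + 2·5^k.

Base cases: h_0 = 3 and 2^0 + 2·5^0 = 3; h_1 = 12 and 2^1 + 2·5^1 = 12.
Assume h_j = 2^j + 2·5^j for all 0 ≤ j ≤ m, where m ≥ 1.
Then h_{m+1} = 7h_m − 10h_{m−1} = 7·(2^m + 2·5^m) − 10·(2^{m−1} + 2·5^{m−1}) = (7·2 − 10)2^{m−1} + 2·(7·5 − 10)5^{m−1} = 4·2^{m−1} + 50·5^{m−1} = 2^{m+1} + 2·5^{m+1}.
By strong induction, h_k = 2^k + 2·5^k for all k ≥ 0.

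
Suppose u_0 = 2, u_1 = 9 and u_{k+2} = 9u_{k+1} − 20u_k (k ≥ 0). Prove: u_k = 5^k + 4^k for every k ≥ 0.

Base cases: u_0 = 2 and 5^0 + 4^0 = 2; u_1 = 9 and 5^1 + 4^1 = 9.
Assume u_j = 5^j + 4^j for all 0 ≤ j ≤ m, where m ≥ 1.
Then u_{m+1} = 9u_m − 20u_{m−1} = 9·(5^m + 4^m) − 20·(5^{m−1} + 4^{m−1}) = (9·5 − 20)5^{m−1} + (9·4 − 20)4^{m−1} = 25·5^{m−1} + 16·4^{m−1} = 5^{m+1} + 4^{m+1}.
This completes the inductive step, so u_k = 5^k + 4^k for all k ≥ 0.

u_k = 5^k + 4^k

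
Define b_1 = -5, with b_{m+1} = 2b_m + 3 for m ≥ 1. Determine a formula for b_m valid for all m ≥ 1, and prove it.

Claim: b_m = -2^m − 3.

Base case: b_1 = -5, and -2^1 − 3 = -2 − 3 = -5.
Assume b_j = -2^j − 3 for some j ≥ 1.
Then b_{j+1} = 2b_j + 3 = 2·(-2^j − 3) + 3 = -2^{j+1} − 6 + 3 = -2^{j+1} − 3.
So the formula holds for j+1, and by induction b_m = -2^m − 3 for all m ≥ 1.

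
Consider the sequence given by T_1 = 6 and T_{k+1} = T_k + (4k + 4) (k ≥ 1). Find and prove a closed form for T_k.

Claim: T_k = 2k^2 + 2k + 2.

Base case: T_1 = 6, and 2·1^2 + 2·1 + 2 = 6.
Assume T_m = 2m^2 + 2m + 2.
Then T_{m+1} = T_m + (4m + 4) = (2m^2 + 2m + 2) + (4m + 4) = 2m^2 + 6m + 6,
and 2·(m+1)^2 + 2·(m+1) + 2 = 2m^2 + 6m + 6.
Hence T_k = 2k^2 + 2k + 2 for every k ≥ 1, by induction.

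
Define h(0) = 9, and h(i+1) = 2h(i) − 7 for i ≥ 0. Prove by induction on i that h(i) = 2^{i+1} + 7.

Base case: h(0) = 9, and 2^{0+1} + 7 = 2 + 7 = 9.
Assume h(m) = 2^{m+1} + 7 for some m ≥ 0.
Then h(m+1) = 2h(m) − 7 = 2·(2^{m+1} + 7) − 7 = 2^{m+2} + 14 − 7 = 2^{m+2} + 7.
This completes the inductive step, so h(i) = 2^{i+1} + 7 for all i ≥ 0.

h(i) = 2^{i+1} + 7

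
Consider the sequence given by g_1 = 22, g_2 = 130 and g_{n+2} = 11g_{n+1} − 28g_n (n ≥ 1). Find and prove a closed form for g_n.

Claim: g_n = 2·4^n + 2·7^n.

Base cases: g_1 = 22 and 2·4^1 + 2·7^1 = 22; g_2 = 130 and 2·4^2 + 2·7^2 = 130.
Assume g_j = 2·4^j + 2·7^j for all 1 ≤ j ≤ r, where r ≥ 2.
Then g_{r+1} = 11g_r − 28g_{r−1} = 11·(2·4^r + 2·7^r) − 28·(2·4^{r−1} + 2·7^{r−1}) = 2·(11·4 − 28)4^{r−1} + 2·(11·7 − 28)7^{r−1} = 32·4^{r−1} + 98·7^{r−1} = 2·4^{r+1} + 2·7^{r+1}.
By strong induction, g_n = 2·4^n + 2·7^n for all n ≥ 1.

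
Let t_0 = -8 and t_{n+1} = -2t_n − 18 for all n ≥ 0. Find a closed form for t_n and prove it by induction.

Claim: t_n = -2·(-2)^n − 6.

Base case: t_0 = -8, and -2·(-2)^0 − 6 = -2 − 6 = -8.
Assume t_j = -2·(-2)^j − 6 for some j ≥ 0.
Then t_{j+1} = -2t_j − 18 = -2·(-2·(-2)^j − 6) − 18 = 4·(-2)^j + 12 − 18 = -2·(-2)^{j+1} − 6.
So the formula holds for j+1, and by induction t_n = -2·(-2)^n − 6 for all n ≥ 0.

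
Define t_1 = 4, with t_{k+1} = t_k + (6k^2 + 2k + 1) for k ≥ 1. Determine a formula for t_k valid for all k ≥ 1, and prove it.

Claim: t_k = 2k^3 − 2k^2 + k + 3.

Base case: t_1 = 4, and 2·1^3 − 2·1^2 + 1 + 3 = 4.
Assume t_r = 2r^3 − 2r^2 + r + 3.
Then t_{r+1} = t_r + (6r^2 + 2r + 1) = (2r^3 − 2r^2 + r + 3) + (6r^2 + 2r + 1) = 2r^3 + 4r^2 + 3r + 4,
and 2·(r+1)^3 − 2·(r+1)^2 + (r+1) + 3 = 2r^3 + 4r^2 + 3r + 4.
Hence t_k = 2k^3 − 2k^2 + k + 3 for every k ≥ 1, by induction.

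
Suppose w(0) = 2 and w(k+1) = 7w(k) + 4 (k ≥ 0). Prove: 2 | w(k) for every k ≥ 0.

Base case: w(0) = 2 = 2·1, so 2 | w(0).
Assume 2 | w(m), so w(m) = 2t for some integer t.
Then w(m+1) = 7w(m) + 4 = 7·(2t) + 4 = 2(7t + 2), so 2 | w(m+1).
Hence 2 | w(k) for every k ≥ 0, by induction.

2 | w(k)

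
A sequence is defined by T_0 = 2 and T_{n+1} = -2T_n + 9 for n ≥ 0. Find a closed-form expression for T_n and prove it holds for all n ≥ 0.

Claim: T_n = -(-2)^n + 3.

Base case: T_0 = 2, and -(-2)^0 + 3 = -1 + 3 = 2.
Assume T_k = -(-2)^k + 3 for some k ≥ 0.
Then T_{k+1} = -2T_k + 9 = -2·(-(-2)^k + 3) + 9 = 2·(-2)^k − 6 + 9 = -(-2)^{k+1} + 3.
By induction, T_n = -(-2)^n + 3 for all n ≥ 0.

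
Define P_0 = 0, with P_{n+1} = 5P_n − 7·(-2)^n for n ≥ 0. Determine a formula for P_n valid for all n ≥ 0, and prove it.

Claim: P_n = -5^n + (-2)^n.

Base case: P_0 = 0, and -5^0 + (-2)^0 = -1 + 1 = 0.
Assume P_j = -5^j + (-2)^j for some j ≥ 0.
Then P_{j+1} = 5P_j − 7·(-2)^j = 5·(-5^j + (-2)^j) − 7·(-2)^j = -5^{j+1} + 5·(-2)^j − 7·(-2)^j = -5^{j+1} − 2·(-2)^j = -5^{j+1} + (-2)^{j+1}.
By induction, P_n = -5^n + (-2)^n for all n ≥ 0.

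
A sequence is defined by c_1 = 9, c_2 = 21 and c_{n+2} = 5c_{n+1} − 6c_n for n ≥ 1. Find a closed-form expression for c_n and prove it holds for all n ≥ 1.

Claim: c_n = 3·2^n + 3^n.

Base cases: c_1 = 9 and 3·2^1 + 3^1 = 9; c_2 = 21 and 3·2^2 + 3^2 = 21.
Assume c_j = 3·2^j + 3^j for all 1 ≤ j ≤ k, where k ≥ 2.
Then c_{k+1} = 5c_k − 6c_{k−1} = 5·(3·2^k + 3^k) − 6·(3·2^{k−1} + 3^{k−1}) = 3·(5·2 − 6)2^{k−1} + (5·3 − 6)3^{k−1} = 12·2^{k−1} + 9·3^{k−1} = 3·2^{k+1} + 3^{k+1}.
Hence c_n = 3·2^n + 3^n for every n ≥ 1, by strong induction.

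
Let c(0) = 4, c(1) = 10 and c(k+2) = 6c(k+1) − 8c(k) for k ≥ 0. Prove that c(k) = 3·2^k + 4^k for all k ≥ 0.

Base cases: c(0) = 4 and 3·2^0 + 4^0 = 4; c(1) = 10 and 3·2^1 + 4^1 = 10.
Assume c(i) = 3·2^i + 4^i for all 0 ≤ i ≤ j, where j ≥ 1.
Then c(j+1) = 6c(j) − 8c(j−1) = 6·(3·2^j + 4^j) − 8·(3·2^{j−1} + 4^{j−1}) = 3·(6·2 − 8)2^{j−1} + (6·4 − 8)4^{j−1} = 12·2^{j−1} + 16·4^{j−1} = 3·2^{j+1} + 4^{j+1}.
Hence c(k) = 3·2^k + 4^k for every k ≥ 0, by strong induction.

c(k) = 3·2^k + 4^k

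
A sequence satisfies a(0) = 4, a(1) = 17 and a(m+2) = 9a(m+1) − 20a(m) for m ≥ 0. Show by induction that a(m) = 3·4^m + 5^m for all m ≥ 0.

Base cases: a(0) = 4 and 3·4^0 + 5^0 = 4; a(1) = 17 and 3·4^1 + 5^1 = 17.
Assume a(j) = 3·4^j + 5^j for all 0 ≤ j ≤ r, where r ≥ 1.
Then a(r+1) = 9a(r) − 20a(r−1) = 9·(3·4^r + 5^r) − 20·(3·4^{r−1} + 5^{r−1}) = 3·(9·4 − 20)4^{r−1} + (9·5 − 20)5^{r−1} = 48·4^{r−1} + 25·5^{r−1} = 3·4^{r+1} + 5^{r+1}.
So the formula holds for r+1, and by strong induction a(m) = 3·4^m + 5^m for all m ≥ 0.

a(m) = 3·4^m + 5^m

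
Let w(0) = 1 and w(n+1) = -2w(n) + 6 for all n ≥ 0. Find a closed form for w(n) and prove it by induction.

Claim: w(n) = -(-2)^n + 2.

Base case: w(0) = 1, and -(-2)^0 + 2 = -1 + 2 = 1.
Assume w(j) = -(-2)^j + 2 for some j ≥ 0.
Then w(j+1) = -2w(j) + 6 = -2·(-(-2)^j + 2) + 6 = 2·(-2)^j − 4 + 6 = -(-2)^{j+1} + 2.
So the formula holds for j+1, and by induction w(n) = -(-2)^n + 2 for all n ≥ 0.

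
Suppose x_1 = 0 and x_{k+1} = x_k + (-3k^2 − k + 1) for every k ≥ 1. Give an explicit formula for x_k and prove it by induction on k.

Claim: x_k = -k^3 + k^2 + k − 1.

Base case: x_1 = 0, and -1^3 + 1^2 + 1 − 1 = 0.
Assume x_m = -m^3 + m^2 + m − 1.
Then x_{m+1} = x_m + (-3m^2 − m + 1) = (-m^3 + m^2 + m − 1) + (-3m^2 − m + 1) = -m^3 − 2m^2,
and -(m+1)^3 + (m+1)^2 + (m+1) − 1 = -m^3 − 2m^2.
By induction, x_k = -k^3 + k^2 + k − 1 for all k ≥ 1.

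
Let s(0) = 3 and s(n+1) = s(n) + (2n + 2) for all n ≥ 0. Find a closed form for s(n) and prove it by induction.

Claim: s(n) = n^2 + n + 3.

Base case: s(0) = 3, and 0^2 + 0 + 3 = 3.
Assume s(r) = r^2 + r + 3.
Then s(r+1) = s(r) + (2r + 2) = (r^2 + r + 3) + (2r + 2) = r^2 + 3r + 5,
and (r+1)^2 + (r+1) + 3 = r^2 + 3r + 5.
This completes the inductive step, so s(n) = n^2 + n + 3 for all n ≥ 0.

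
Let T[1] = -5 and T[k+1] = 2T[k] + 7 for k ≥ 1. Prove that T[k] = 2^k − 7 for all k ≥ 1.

Base case: T[1] = -5, and 2^1 − 7 = 2 − 7 = -5.
Assume T[j] = 2^j − 7 for some j ≥ 1.
Then T[j+1] = 2T[j] + 7 = 2·(2^j − 7) + 7 = 2^{j+1} − 14 + 7 = 2^{j+1} − 7.
By induction, T[k] = 2^k − 7 for all k ≥ 1.

T[k] = 2^k − 7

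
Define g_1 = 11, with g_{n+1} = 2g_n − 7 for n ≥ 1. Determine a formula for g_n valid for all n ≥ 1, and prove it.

Claim: g_n = 2^{n+1} + 7.

Base case: g_1 = 11, and 2^{1+1} + 7 = 4 + 7 = 11.
Assume g_m = 2^{m+1} + 7 for some m ≥ 1.
Then g_{m+1} = 2g_m − 7 = 2·(2^{m+1} + 7) − 7 = 2^{m+2} + 14 − 7 = 2^{m+2} + 7.
By induction, g_n = 2^{n+1} + 7 for all n ≥ 1.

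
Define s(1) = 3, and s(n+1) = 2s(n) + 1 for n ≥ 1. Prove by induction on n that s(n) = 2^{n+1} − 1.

Base case: s(1) = 3, and 2^{1+1} − 1 = 4 − 1 = 3.
Assume s(j) = 2^{j+1} − 1 for some j ≥ 1.
Then s(j+1) = 2s(j) + 1 = 2·(2^{j+1} − 1) + 1 = 2^{j+2} − 2 + 1 = 2^{j+2} − 1.
Hence s(n) = 2^{n+1} − 1 for every n ≥ 1, by induction.

s(n) = 2^{n+1} − 1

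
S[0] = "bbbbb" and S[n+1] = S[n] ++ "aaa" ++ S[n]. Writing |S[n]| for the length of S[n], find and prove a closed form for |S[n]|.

Claim: |S[n]| = 2^{n+3} − 3.

Base case: |S[0]| = 5, and 2^{0+3} − 3 = 5.
Assume |S[k]| = 2^{k+3} − 3.
Then |S[k+1]| = |S[k]| + 3 + |S[k]| = 2|S[k]| + 3 = 2(2^{k+3} − 3) + 3 = 2^{k+1+3} − 6 + 3 = 2^{k+1+3} − 3.
So the formula holds for k+1, and by induction |S[n]| = 2^{n+3} − 3 for all n ≥ 0.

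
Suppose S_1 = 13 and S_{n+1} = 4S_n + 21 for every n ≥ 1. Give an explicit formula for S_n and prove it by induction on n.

Claim: S_n = 5·4^n − 7.

Base case: S_1 = 13, and 5·4^1 − 7 = 20 − 7 = 13.
Assume S_k = 5·4^k − 7 for some k ≥ 1.
Then S_{k+1} = 4S_k + 21 = 4·(5·4^k − 7) + 21 = 20·4^k − 28 + 21 = 5·4^{k+1} − 7.
By induction, S_n = 5·4^n − 7 for all n ≥ 1.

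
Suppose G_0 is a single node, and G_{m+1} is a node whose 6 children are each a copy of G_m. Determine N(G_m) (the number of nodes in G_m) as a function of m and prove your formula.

Claim: N(G_m) = (6^{m+1} − 1)/5.

Base case: N(G_0) = 1, and (6^{0+1} − 1)/5 = 1.
Assume N(G_j) = (6^{j+1} − 1)/5.
Then N(G_{j+1}) = 1 + 6N(G_j) = 1 + 6·(6^{j+1} − 1)/5 = 1 + (6^{j+2} − 6)/5 = (5 + 6^{j+2} − 6)/5 = (6^{j+2} − 1)/5.
So the formula holds for j+1, and by induction N(G_m) = (6^{m+1} − 1)/5 for all m ≥ 0.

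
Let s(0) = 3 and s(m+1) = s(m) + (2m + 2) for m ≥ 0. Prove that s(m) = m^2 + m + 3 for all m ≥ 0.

Base case: s(0) = 3, and 0^2 + 0 + 3 = 3.
Assume s(j) = j^2 + j + 3.
Then s(j+1) = s(j) + (2j + 2) = (j^2 + j + 3) + (2j + 2) = j^2 + 3j + 5,
and (j+1)^2 + (j+1) + 3 = j^2 + 3j + 5.
This completes the inductive step, so s(m) = m^2 + m + 3 for all m ≥ 0.

s(m) = m^2 + m + 3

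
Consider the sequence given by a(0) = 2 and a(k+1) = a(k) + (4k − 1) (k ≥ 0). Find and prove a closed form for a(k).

Claim: a(k) = 2k^2 − 3k + 2.

Base case: a(0) = 2, and 2·0^2 − 3·0 + 2 = 2.
Assume a(r) = 2r^2 − 3r + 2.
Then a(r+1) = a(r) + (4r − 1) = (2r^2 − 3r + 2) + (4r − 1) = 2r^2 + r + 1,
and 2·(r+1)^2 − 3·(r+1) + 2 = 2r^2 + r + 1.
This completes the inductive step, so a(k) = 2k^2 − 3k + 2 for all k ≥ 0.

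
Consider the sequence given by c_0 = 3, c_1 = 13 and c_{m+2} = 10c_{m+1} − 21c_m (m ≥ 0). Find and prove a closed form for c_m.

Claim: c_m = 7^m + 2·3^m.

Base cases: c_0 = 3 and 7^0 + 2·3^0 = 3; c_1 = 13 and 7^1 + 2·3^1 = 13.
Assume c_j = 7^j + 2·3^j for all 0 ≤ j ≤ k, where k ≥ 1.
Then c_{k+1} = 10c_k − 21c_{k−1} = 10·(7^k + 2·3^k) − 21·(7^{k−1} + 2·3^{k−1}) = (10·7 − 21)7^{k−1} + 2·(10·3 − 21)3^{k−1} = 49·7^{k−1} + 18·3^{k−1} = 7^{k+1} + 2·3^{k+1}.
So the formula holds for k+1, and by strong induction c_m = 7^m + 2·3^m for all m ≥ 0.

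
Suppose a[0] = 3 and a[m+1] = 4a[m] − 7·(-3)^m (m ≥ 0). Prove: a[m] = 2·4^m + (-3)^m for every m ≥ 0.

Base case: a[0] = 3, and 2·4^0 + (-3)^0 = 2 + 1 = 3.
Assume a[k] = 2·4^k + (-3)^k for some k ≥ 0.
Then a[k+1] = 4a[k] − 7·(-3)^k = 4·(2·4^k + (-3)^k) − 7·(-3)^k = 2·4^{k+1} + 4·(-3)^k − 7·(-3)^k = 2·4^{k+1} − 3·(-3)^k = 2·4^{k+1} + (-3)^{k+1}.
Hence a[m] = 2·4^m + (-3)^m for every m ≥ 0, by induction.

a[m] = 2·4^m + (-3)^m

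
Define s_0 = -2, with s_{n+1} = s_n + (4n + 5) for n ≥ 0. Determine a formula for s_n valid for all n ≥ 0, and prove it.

Claim: s_n = 2n^2 + 3n − 2.

Base case: s_0 = -2, and 2·0^2 + 3·0 − 2 = -2.
Assume s_r = 2r^2 + 3r − 2.
Then s_{r+1} = s_r + (4r + 5) = (2r^2 + 3r − 2) + (4r + 5) = 2r^2 + 7r + 3,
and 2·(r+1)^2 + 3·(r+1) − 2 = 2r^2 + 7r + 3.
Hence s_n = 2n^2 + 3n − 2 for every n ≥ 0, by induction.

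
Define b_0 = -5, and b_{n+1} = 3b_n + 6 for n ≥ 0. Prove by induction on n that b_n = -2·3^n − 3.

Base case: b_0 = -5, and -2·3^0 − 3 = -2 − 3 = -5.
Assume b_r = -2·3^r − 3 for some r ≥ 0.
Then b_{r+1} = 3b_r + 6 = 3·(-2·3^r − 3) + 6 = -6·3^r − 9 + 6 = -2·3^{r+1} − 3.
By induction, b_n = -2·3^n − 3 for all n ≥ 0.

b_n = -2·3^n − 3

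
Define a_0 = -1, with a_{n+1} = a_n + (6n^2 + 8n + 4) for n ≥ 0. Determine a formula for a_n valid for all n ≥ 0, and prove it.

Claim: a_n = 2n^3 + n^2 + n − 1.

Base case: a_0 = -1, and 2·0^3 + 0^2 + 0 − 1 = -1.
Assume a_k = 2k^3 + k^2 + k − 1.
Then a_{k+1} = a_k + (6k^2 + 8k + 4) = (2k^3 + k^2 + k − 1) + (6k^2 + 8k + 4) = 2k^3 + 7k^2 + 9k + 3,
and 2·(k+1)^3 + (k+1)^2 + (k+1) − 1 = 2k^3 + 7k^2 + 9k + 3.
By induction, a_n = 2n^3 + n^2 + n − 1 for all n ≥ 0.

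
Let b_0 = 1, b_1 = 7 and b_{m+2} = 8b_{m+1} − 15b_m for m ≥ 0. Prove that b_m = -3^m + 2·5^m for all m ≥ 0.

Base cases: b_0 = 1 and -3^0 + 2·5^0 = 1; b_1 = 7 and -3^1 + 2·5^1 = 7.
Assume b_i = -3^i + 2·5^i for all 0 ≤ i ≤ j, where j ≥ 1.
Then b_{j+1} = 8b_j − 15b_{j−1} = 8·(-3^j + 2·5^j) − 15·(-3^{j−1} + 2·5^{j−1}) = -(8·3 − 15)3^{j−1} + 2·(8·5 − 15)5^{j−1} = -9·3^{j−1} + 50·5^{j−1} = -3^{j+1} + 2·5^{j+1}.
So the formula holds for j+1, and by strong induction b_m = -3^m + 2·5^m for all m ≥ 0.

b_m = -3^m + 2·5^m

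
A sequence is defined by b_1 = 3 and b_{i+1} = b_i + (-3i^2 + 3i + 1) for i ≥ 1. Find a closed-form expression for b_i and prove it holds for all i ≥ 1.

Claim: b_i = -i^3 + 3i^2 − i + 2.

Base case: b_1 = 3, and -1^3 + 3·1^2 − 1 + 2 = 3.
Assume b_j = -j^3 + 3j^2 − j + 2.
Then b_{j+1} = b_j + (-3j^2 + 3j + 1) = (-j^3 + 3j^2 − j + 2) + (-3j^2 + 3j + 1) = -j^3 + 2j + 3,
and -(j+1)^3 + 3·(j+1)^2 − (j+1) + 2 = -j^3 + 2j + 3.
Hence b_i = -i^3 + 3i^2 − i + 2 for every i ≥ 1, by induction.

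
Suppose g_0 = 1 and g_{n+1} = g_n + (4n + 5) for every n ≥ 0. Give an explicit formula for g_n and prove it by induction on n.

Claim: g_n = 2n^2 + 3n + 1.

Base case: g_0 = 1, and 2·0^2 + 3·0 + 1 = 1.
Assume g_j = 2j^2 + 3j + 1.
Then g_{j+1} = g_j + (4j + 5) = (2j^2 + 3j + 1) + (4j + 5) = 2j^2 + 7j + 6,
and 2·(j+1)^2 + 3·(j+1) + 1 = 2j^2 + 7j + 6.
Hence g_n = 2n^2 + 3n + 1 for every n ≥ 0, by induction.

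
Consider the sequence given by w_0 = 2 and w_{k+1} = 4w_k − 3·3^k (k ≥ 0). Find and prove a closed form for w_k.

Claim: w_k = -4^k + 3·3^k.

Base case: w_0 = 2, and -4^0 + 3·3^0 = -1 + 3 = 2.
Assume w_j = -4^j + 3·3^j for some j ≥ 0.
Then w_{j+1} = 4w_j − 3·3^j = 4·(-4^j + 3·3^j) − 3·3^j = -4^{j+1} + 12·3^j − 3·3^j = -4^{j+1} + 9·3^j = -4^{j+1} + 3·3^{j+1}.
This completes the inductive step, so w_k = -4^k + 3·3^k for all k ≥ 0.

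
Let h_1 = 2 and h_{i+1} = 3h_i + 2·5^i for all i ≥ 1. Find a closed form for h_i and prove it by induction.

Claim: h_i = -3^i + 5^i.

Base case: h_1 = 2, and -3^1 + 5^1 = -3 + 5 = 2.
Assume h_j = -3^j + 5^j for some j ≥ 1.
Then h_{j+1} = 3h_j + 2·5^j = 3·(-3^j + 5^j) + 2·5^j = -3^{j+1} + 3·5^j + 2·5^j = -3^{j+1} + 5·5^j = -3^{j+1} + 5^{j+1}.
This completes the inductive step, so h_i = -3^i + 5^i for all i ≥ 1.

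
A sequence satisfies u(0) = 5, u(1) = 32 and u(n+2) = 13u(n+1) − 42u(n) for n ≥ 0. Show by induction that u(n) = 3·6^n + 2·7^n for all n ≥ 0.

Base cases: u(0) = 5 and 3·6^0 + 2·7^0 = 5; u(1) = 32 and 3·6^1 + 2·7^1 = 32.
Assume u(j) = 3·6^j + 2·7^j for all 0 ≤ j ≤ r, where r ≥ 1.
Then u(r+1) = 13u(r) − 42u(r−1) = 13·(3·6^r + 2·7^r) − 42·(3·6^{r−1} + 2·7^{r−1}) = 3·(13·6 − 42)6^{r−1} + 2·(13·7 − 42)7^{r−1} = 108·6^{r−1} + 98·7^{r−1} = 3·6^{r+1} + 2·7^{r+1}.
This completes the inductive step, so u(n) = 3·6^n + 2·7^n for all n ≥ 0.

u(n) = 3·6^n + 2·7^n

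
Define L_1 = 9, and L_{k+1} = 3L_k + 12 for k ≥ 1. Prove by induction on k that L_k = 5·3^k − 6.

Base case: L_1 = 9, and 5·3^1 − 6 = 15 − 6 = 9.
Assume L_r = 5·3^r − 6 for some r ≥ 1.
Then L_{r+1} = 3L_r + 12 = 3·(5·3^r − 6) + 12 = 15·3^r − 18 + 12 = 5·3^{r+1} − 6.
So the formula holds for r+1, and by induction L_k = 5·3^k − 6 for all k ≥ 1.

L_k = 5·3^k − 6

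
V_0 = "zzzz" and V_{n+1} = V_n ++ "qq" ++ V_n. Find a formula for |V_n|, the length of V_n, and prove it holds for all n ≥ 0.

Claim: |V_n| = 6·2^n − 2.

Base case: |V_0| = 4, and 6·2^0 − 2 = 4.
Assume |V_r| = 6·2^r − 2.
Then |V_{r+1}| = |V_r| + 2 + |V_r| = 2|V_r| + 2 = 2(6·2^r − 2) + 2 = 6·2^{r+1} − 4 + 2 = 6·2^{r+1} − 2.
So the formula holds for r+1, and by induction |V_n| = 6·2^n − 2 for all n ≥ 0.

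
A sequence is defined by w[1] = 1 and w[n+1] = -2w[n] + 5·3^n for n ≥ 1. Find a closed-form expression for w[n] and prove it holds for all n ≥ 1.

Claim: w[n] = (-2)^n + 3^n.

Base case: w[1] = 1, and (-2)^1 + 3^1 = -2 + 3 = 1.
Assume w[m] = (-2)^m + 3^m for some m ≥ 1.
Then w[m+1] = -2w[m] + 5·3^m = -2·((-2)^m + 3^m) + 5·3^m = (-2)^{m+1} − 2·3^m + 5·3^m = (-2)^{m+1} + 3·3^m = (-2)^{m+1} + 3^{m+1}.
Hence w[n] = (-2)^n + 3^n for every n ≥ 1, by induction.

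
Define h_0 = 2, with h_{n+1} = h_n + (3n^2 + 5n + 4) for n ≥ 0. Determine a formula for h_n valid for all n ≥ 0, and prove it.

Claim: h_n = n^3 + n^2 + 2n + 2.

Base case: h_0 = 2, and 0^3 + 0^2 + 2·0 + 2 = 2.
Assume h_r = r^3 + r^2 + 2r + 2.
Then h_{r+1} = h_r + (3r^2 + 5r + 4) = (r^3 + r^2 + 2r + 2) + (3r^2 + 5r + 4) = r^3 + 4r^2 + 7r + 6,
and (r+1)^3 + (r+1)^2 + 2·(r+1) + 2 = r^3 + 4r^2 + 7r + 6.
Hence h_n = n^3 + n^2 + 2n + 2 for every n ≥ 0, by induction.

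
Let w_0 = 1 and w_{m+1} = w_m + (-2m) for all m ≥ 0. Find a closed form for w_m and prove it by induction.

Claim: w_m = -m^2 + m + 1.

Base case: w_0 = 1, and -0^2 + 0 + 1 = 1.
Assume w_r = -r^2 + r + 1.
Then w_{r+1} = w_r + (-2r) = (-r^2 + r + 1) + (-2r) = -r^2 − r + 1,
and -(r+1)^2 + (r+1) + 1 = -r^2 − r + 1.
Hence w_m = -m^2 + m + 1 for every m ≥ 0, by induction.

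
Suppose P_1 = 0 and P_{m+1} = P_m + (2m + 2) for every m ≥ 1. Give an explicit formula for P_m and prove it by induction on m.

Claim: P_m = m^2 + m − 2.

Base case: P_1 = 0, and 1^2 + 1 − 2 = 0.
Assume P_k = k^2 + k − 2.
Then P_{k+1} = P_k + (2k + 2) = (k^2 + k − 2) + (2k + 2) = k^2 + 3k,
and (k+1)^2 + (k+1) − 2 = k^2 + 3k.
Hence P_m = m^2 + m − 2 for every m ≥ 1, by induction.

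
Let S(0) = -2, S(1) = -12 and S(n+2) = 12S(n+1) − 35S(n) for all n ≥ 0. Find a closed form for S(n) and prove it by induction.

Claim: S(n) = -7^n − 5^n.

Base cases: S(0) = -2 and -7^0 − 5^0 = -2; S(1) = -12 and -7^1 − 5^1 = -12.
Assume S(i) = -7^i − 5^i for all 0 ≤ i ≤ j, where j ≥ 1.
Then S(j+1) = 12S(j) − 35S(j−1) = 12·(-7^j − 5^j) − 35·(-7^{j−1} − 5^{j−1}) = -(12·7 − 35)7^{j−1} − (12·5 − 35)5^{j−1} = -49·7^{j−1} − 25·5^{j−1} = -7^{j+1} − 5^{j+1}.
So the formula holds for j+1, and by strong induction S(n) = -7^n − 5^n for all n ≥ 0.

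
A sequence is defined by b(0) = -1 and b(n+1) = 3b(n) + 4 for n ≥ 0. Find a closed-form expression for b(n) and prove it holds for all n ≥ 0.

Claim: b(n) = 3^n − 2.

Base case: b(0) = -1, and 3^0 − 2 = 1 − 2 = -1.
Assume b(r) = 3^r − 2 for some r ≥ 0.
Then b(r+1) = 3b(r) + 4 = 3·(3^r − 2) + 4 = 3^{r+1} − 6 + 4 = 3^{r+1} − 2.
Hence b(n) = 3^n − 2 for every n ≥ 0, by induction.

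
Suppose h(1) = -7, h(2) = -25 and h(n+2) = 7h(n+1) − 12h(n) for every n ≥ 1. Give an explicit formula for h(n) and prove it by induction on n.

Claim: h(n) = -3^n − 4^n.

Base cases: h(1) = -7 and -3^1 − 4^1 = -7; h(2) = -25 and -3^2 − 4^2 = -25.
Assume h(j) = -3^j − 4^j for all 1 ≤ j ≤ m, where m ≥ 2.
Then h(m+1) = 7h(m) − 12h(m−1) = 7·(-3^m − 4^m) − 12·(-3^{m−1} − 4^{m−1}) = -(7·3 − 12)3^{m−1} − (7·4 − 12)4^{m−1} = -9·3^{m−1} − 16·4^{m−1} = -3^{m+1} − 4^{m+1}.
So the formula holds for m+1, and by strong induction h(n) = -3^n − 4^n for all n ≥ 1.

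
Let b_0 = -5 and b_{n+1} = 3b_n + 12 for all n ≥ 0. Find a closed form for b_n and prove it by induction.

Claim: b_n = 3^n − 6.

Base case: b_0 = -5, and 3^0 − 6 = 1 − 6 = -5.
Assume b_k = 3^k − 6 for some k ≥ 0.
Then b_{k+1} = 3b_k + 12 = 3·(3^k − 6) + 12 = 3^{k+1} − 18 + 12 = 3^{k+1} − 6.
By induction, b_n = 3^n − 6 for all n ≥ 0.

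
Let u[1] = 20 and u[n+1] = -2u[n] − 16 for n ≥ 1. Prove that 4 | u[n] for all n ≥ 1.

Base case: u[1] = 20 = 4·5, so 4 | u[1].
Assume 4 | u[r], so u[r] = 4t for some integer t.
Then u[r+1] = -2u[r] − 16 = -2·(4t) − 16 = 4(-2t − 4), so 4 | u[r+1].
So the property holds for r+1, and by induction 4 | u[n] for all n ≥ 1.

4 | u[n]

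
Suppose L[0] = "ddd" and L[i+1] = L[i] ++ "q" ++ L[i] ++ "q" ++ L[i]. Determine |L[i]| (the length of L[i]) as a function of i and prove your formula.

Claim: |L[i]| = 4·3^i − 1.

Base case: |L[0]| = 3, and 4·3^0 − 1 = 3.
Assume |L[m]| = 4·3^m − 1.
Then |L[m+1]| = 3|L[m]| + 2 = 3(4·3^m − 1) + 2 = 4·3^{m+1} − 3 + 2 = 4·3^{m+1} − 1.
This completes the inductive step, so |L[i]| = 4·3^i − 1 for all i ≥ 0.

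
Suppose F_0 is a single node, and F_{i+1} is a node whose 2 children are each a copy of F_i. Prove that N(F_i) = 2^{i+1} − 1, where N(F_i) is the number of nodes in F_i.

Base case: N(F_0) = 1, and 2^{0+1} − 1 = 1.
Assume N(F_r) = 2^{r+1} − 1.
Then N(F_{r+1}) = 1 + 2N(F_r) = 1 + 2(2^{r+1} − 1) = 2^{r+2} − 2 + 1 = 2^{r+2} − 1.
So the formula holds for r+1, and by induction N(F_i) = 2^{i+1} − 1 for all i ≥ 0.

N(F_i) = 2^{i+1} − 1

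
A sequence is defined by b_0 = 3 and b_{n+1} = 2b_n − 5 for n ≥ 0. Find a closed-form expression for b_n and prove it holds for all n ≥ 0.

Claim: b_n = -2^{n+1} + 5.

Base case: b_0 = 3, and -2^{0+1} + 5 = -2 + 5 = 3.
Assume b_r = -2^{r+1} + 5 for some r ≥ 0.
Then b_{r+1} = 2b_r − 5 = 2·(-2^{r+1} + 5) − 5 = -2^{r+2} + 10 − 5 = -2^{r+2} + 5.
This completes the inductive step, so b_n = -2^{n+1} + 5 for all n ≥ 0.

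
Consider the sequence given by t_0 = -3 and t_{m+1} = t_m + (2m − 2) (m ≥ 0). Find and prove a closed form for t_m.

Claim: t_m = m^2 − 3m − 3.

Base case: t_0 = -3, and 0^2 − 3·0 − 3 = -3.
Assume t_r = r^2 − 3r − 3.
Then t_{r+1} = t_r + (2r − 2) = (r^2 − 3r − 3) + (2r − 2) = r^2 − r − 5,
and (r+1)^2 − 3·(r+1) − 3 = r^2 − r − 5.
By induction, t_m = m^2 − 3m − 3 for all m ≥ 0.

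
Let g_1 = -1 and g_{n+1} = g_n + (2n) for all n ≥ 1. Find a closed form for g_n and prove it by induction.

Claim: g_n = n^2 − n − 1.

Base case: g_1 = -1, and 1^2 − 1 − 1 = -1.
Assume g_k = k^2 − k − 1.
Then g_{k+1} = g_k + (2k) = (k^2 − k − 1) + (2k) = k^2 + k − 1,
and (k+1)^2 − (k+1) − 1 = k^2 + k − 1.
By induction, g_n = n^2 − n − 1 for all n ≥ 1.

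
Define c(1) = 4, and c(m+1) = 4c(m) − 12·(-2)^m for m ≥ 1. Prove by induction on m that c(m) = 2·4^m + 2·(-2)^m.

Base case: c(1) = 4, and 2·4^1 + 2·(-2)^1 = 8 − 4 = 4.
Assume c(j) = 2·4^j + 2·(-2)^j for some j ≥ 1.
Then c(j+1) = 4c(j) − 12·(-2)^j = 4·(2·4^j + 2·(-2)^j) − 12·(-2)^j = 2·4^{j+1} + 8·(-2)^j − 12·(-2)^j = 2·4^{j+1} − 4·(-2)^j = 2·4^{j+1} + 2·(-2)^{j+1}.
Hence c(m) = 2·4^m + 2·(-2)^m for every m ≥ 1, by induction.

c(m) = 2·4^m + 2·(-2)^m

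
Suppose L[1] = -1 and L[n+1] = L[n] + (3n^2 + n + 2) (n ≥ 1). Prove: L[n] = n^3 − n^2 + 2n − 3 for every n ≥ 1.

Base case: L[1] = -1, and 1^3 − 1^2 + 2·1 − 3 = -1.
Assume L[r] = r^3 − r^2 + 2r − 3.
Then L[r+1] = L[r] + (3r^2 + r + 2) = (r^3 − r^2 + 2r − 3) + (3r^2 + r + 2) = r^3 + 2r^2 + 3r − 1,
and (r+1)^3 − (r+1)^2 + 2·(r+1) − 3 = r^3 + 2r^2 + 3r − 1.
Hence L[n] = n^3 − n^2 + 2n − 3 for every n ≥ 1, by induction.

L[n] = n^3 − n^2 + 2n − 3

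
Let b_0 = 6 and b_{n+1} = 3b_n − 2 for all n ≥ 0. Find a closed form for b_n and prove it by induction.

Claim: b_n = 5·3^n + 1.

Base case: b_0 = 6, and 5·3^0 + 1 = 5 + 1 = 6.
Assume b_j = 5·3^j + 1 for some j ≥ 0.
Then b_{j+1} = 3b_j − 2 = 3·(5·3^j + 1) − 2 = 15·3^j + 3 − 2 = 5·3^{j+1} + 1.
So the formula holds for j+1, and by induction b_n = 5·3^n + 1 for all n ≥ 0.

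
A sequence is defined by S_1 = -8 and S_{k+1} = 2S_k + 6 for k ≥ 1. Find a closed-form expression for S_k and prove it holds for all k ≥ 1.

Claim: S_k = -2^k − 6.

Base case: S_1 = -8, and -2^1 − 6 = -2 − 6 = -8.
Assume S_j = -2^j − 6 for some j ≥ 1.
Then S_{j+1} = 2S_j + 6 = 2·(-2^j − 6) + 6 = -2^{j+1} − 12 + 6 = -2^{j+1} − 6.
So the formula holds for j+1, and by induction S_k = -2^k − 6 for all k ≥ 1.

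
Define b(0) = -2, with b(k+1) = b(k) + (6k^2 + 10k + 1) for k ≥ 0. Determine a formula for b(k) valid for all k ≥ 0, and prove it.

Claim: b(k) = 2k^3 + 2k^2 − 3k − 2.

Base case: b(0) = -2, and 2·0^3 + 2·0^2 − 3·0 − 2 = -2.
Assume b(m) = 2m^3 + 2m^2 − 3m − 2.
Then b(m+1) = b(m) + (6m^2 + 10m + 1) = (2m^3 + 2m^2 − 3m − 2) + (6m^2 + 10m + 1) = 2m^3 + 8m^2 + 7m − 1,
and 2·(m+1)^3 + 2·(m+1)^2 − 3·(m+1) − 2 = 2m^3 + 8m^2 + 7m − 1.
By induction, b(k) = 2k^3 + 2k^2 − 3k − 2 for all k ≥ 0.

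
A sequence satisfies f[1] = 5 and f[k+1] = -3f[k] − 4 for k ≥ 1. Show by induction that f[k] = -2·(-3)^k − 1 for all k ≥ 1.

Base case: f[1] = 5, and -2·(-3)^1 − 1 = 6 − 1 = 5.
Assume f[m] = -2·(-3)^m − 1 for some m ≥ 1.
Then f[m+1] = -3f[m] − 4 = -3·(-2·(-3)^m − 1) − 4 = 6·(-3)^m + 3 − 4 = -2·(-3)^{m+1} − 1.
This completes the inductive step, so f[k] = -2·(-3)^k − 1 for all k ≥ 1.

f[k] = -2·(-3)^k − 1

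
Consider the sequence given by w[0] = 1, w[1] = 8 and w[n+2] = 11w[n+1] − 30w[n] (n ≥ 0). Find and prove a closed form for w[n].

Claim: w[n] = 3·6^n − 2·5^n.

Base cases: w[0] = 1 and 3·6^0 − 2·5^0 = 1; w[1] = 8 and 3·6^1 − 2·5^1 = 8.
Assume w[j] = 3·6^j − 2·5^j for all 0 ≤ j ≤ k, where k ≥ 1.
Then w[k+1] = 11w[k] − 30w[k−1] = 11·(3·6^k − 2·5^k) − 30·(3·6^{k−1} − 2·5^{k−1}) = 3·(11·6 − 30)6^{k−1} − 2·(11·5 − 30)5^{k−1} = 108·6^{k−1} − 50·5^{k−1} = 3·6^{k+1} − 2·5^{k+1}.
So the formula holds for k+1, and by strong induction w[n] = 3·6^n − 2·5^n for all n ≥ 0.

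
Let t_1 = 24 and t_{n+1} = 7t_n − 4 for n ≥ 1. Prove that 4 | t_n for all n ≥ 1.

Base case: t_1 = 24 = 4·6, so 4 | t_1.
Assume 4 | t_m, so t_m = 4s for some integer s.
Then t_{m+1} = 7t_m − 4 = 7·(4s) − 4 = 4(7s − 1), so 4 | t_{m+1}.
This completes the inductive step, so 4 | t_n for all n ≥ 1.

4 | t_n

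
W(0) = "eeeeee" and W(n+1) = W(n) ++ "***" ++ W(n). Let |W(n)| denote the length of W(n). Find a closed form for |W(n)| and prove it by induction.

Claim: |W(n)| = 9·2^n − 3.

Base case: |W(0)| = 6, and 9·2^0 − 3 = 6.
Assume |W(m)| = 9·2^m − 3.
Then |W(m+1)| = |W(m)| + 3 + |W(m)| = 2|W(m)| + 3 = 2(9·2^m − 3) + 3 = 9·2^{m+1} − 6 + 3 = 9·2^{m+1} − 3.
By induction, |W(n)| = 9·2^n − 3 for all n ≥ 0.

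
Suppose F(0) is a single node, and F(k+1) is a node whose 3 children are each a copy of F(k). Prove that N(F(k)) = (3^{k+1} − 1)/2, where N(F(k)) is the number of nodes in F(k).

Base case: N(F(0)) = 1, and (3^{0+1} − 1)/2 = 1.
Assume N(F(m)) = (3^{m+1} − 1)/2.
Then N(F(m+1)) = 1 + 3N(F(m)) = 1 + 3·(3^{m+1} − 1)/2 = 1 + (3^{m+2} − 3)/2 = (2 + 3^{m+2} − 3)/2 = (3^{m+2} − 1)/2.
Hence N(F(k)) = (3^{k+1} − 1)/2 for every k ≥ 0, by induction.

N(F(k)) = (3^{k+1} − 1)/2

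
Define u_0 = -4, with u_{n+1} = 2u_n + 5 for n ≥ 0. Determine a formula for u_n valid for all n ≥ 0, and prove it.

Claim: u_n = 2^n − 5.

Base case: u_0 = -4, and 2^0 − 5 = 1 − 5 = -4.
Assume u_m = 2^m − 5 for some m ≥ 0.
Then u_{m+1} = 2u_m + 5 = 2·(2^m − 5) + 5 = 2^{m+1} − 10 + 5 = 2^{m+1} − 5.
This completes the inductive step, so u_n = 2^n − 5 for all n ≥ 0.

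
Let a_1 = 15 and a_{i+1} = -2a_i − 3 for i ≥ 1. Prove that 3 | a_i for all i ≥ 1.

Base case: a_1 = 15 = 3·5, so 3 | a_1.
Assume 3 | a_r, so a_r = 3t for some integer t.
Then a_{r+1} = -2a_r − 3 = -2·(3t) − 3 = 3(-2t − 1), so 3 | a_{r+1}.
So the property holds for r+1, and by induction 3 | a_i for all i ≥ 1.

3 | a_i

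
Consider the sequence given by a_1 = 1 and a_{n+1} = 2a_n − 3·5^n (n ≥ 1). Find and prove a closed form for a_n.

Claim: a_n = 3·2^n − 5^n.

Base case: a_1 = 1, and 3·2^1 − 5^1 = 6 − 5 = 1.
Assume a_m = 3·2^m − 5^m for some m ≥ 1.
Then a_{m+1} = 2a_m − 3·5^m = 2·(3·2^m − 5^m) − 3·5^m = 3·2^{m+1} − 2·5^m − 3·5^m = 3·2^{m+1} − 5·5^m = 3·2^{m+1} − 5^{m+1}.
By induction, a_n = 3·2^n − 5^n for all n ≥ 1.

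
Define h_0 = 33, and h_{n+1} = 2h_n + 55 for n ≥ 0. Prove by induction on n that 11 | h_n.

Base case: h_0 = 33 = 11·3, so 11 | h_0.
Assume 11 | h_j, so h_j = 11t for some integer t.
Then h_{j+1} = 2h_j + 55 = 2·(11t) + 55 = 11(2t + 5), so 11 | h_{j+1}.
So the property holds for j+1, and by induction 11 | h_n for all n ≥ 0.

11 | h_n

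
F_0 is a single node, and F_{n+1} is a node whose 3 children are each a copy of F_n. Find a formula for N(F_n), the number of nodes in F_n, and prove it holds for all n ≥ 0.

Claim: N(F_n) = (3^{n+1} − 1)/2.

Base case: N(F_0) = 1, and (3^{0+1} − 1)/2 = 1.
Assume N(F_r) = (3^{r+1} − 1)/2.
Then N(F_{r+1}) = 1 + 3N(F_r) = 1 + 3·(3^{r+1} − 1)/2 = 1 + (3^{r+2} − 3)/2 = (2 + 3^{r+2} − 3)/2 = (3^{r+2} − 1)/2.
So the formula holds for r+1, and by induction N(F_n) = (3^{n+1} − 1)/2 for all n ≥ 0.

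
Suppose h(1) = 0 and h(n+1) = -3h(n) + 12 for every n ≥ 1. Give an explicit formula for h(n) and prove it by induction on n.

Claim: h(n) = (-3)^n + 3.

Base case: h(1) = 0, and (-3)^1 + 3 = -3 + 3 = 0.
Assume h(r) = (-3)^r + 3 for some r ≥ 1.
Then h(r+1) = -3h(r) + 12 = -3·((-3)^r + 3) + 12 = -3·(-3)^r − 9 + 12 = (-3)^{r+1} + 3.
This completes the inductive step, so h(n) = (-3)^n + 3 for all n ≥ 1.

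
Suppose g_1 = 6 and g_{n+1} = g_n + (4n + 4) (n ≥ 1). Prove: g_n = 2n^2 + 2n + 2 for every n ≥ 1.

Base case: g_1 = 6, and 2·1^2 + 2·1 + 2 = 6.
Assume g_k = 2k^2 + 2k + 2.
Then g_{k+1} = g_k + (4k + 4) = (2k^2 + 2k + 2) + (4k + 4) = 2k^2 + 6k + 6,
and 2·(k+1)^2 + 2·(k+1) + 2 = 2k^2 + 6k + 6.
By induction, g_n = 2n^2 + 2n + 2 for all n ≥ 1.

g_n = 2n^2 + 2n + 2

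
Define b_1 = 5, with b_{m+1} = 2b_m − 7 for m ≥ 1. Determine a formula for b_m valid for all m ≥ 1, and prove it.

Claim: b_m = -2^m + 7.

Base case: b_1 = 5, and -2^1 + 7 = -2 + 7 = 5.
Assume b_j = -2^j + 7 for some j ≥ 1.
Then b_{j+1} = 2b_j − 7 = 2·(-2^j + 7) − 7 = -2^{j+1} + 14 − 7 = -2^{j+1} + 7.
So the formula holds for j+1, and by induction b_m = -2^m + 7 for all m ≥ 1.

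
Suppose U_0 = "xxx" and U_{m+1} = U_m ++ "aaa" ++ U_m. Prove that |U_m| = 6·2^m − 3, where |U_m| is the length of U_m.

Base case: |U_0| = 3, and 6·2^0 − 3 = 3.
Assume |U_k| = 6·2^k − 3.
Then |U_{k+1}| = |U_k| + 3 + |U_k| = 2|U_k| + 3 = 2(6·2^k − 3) + 3 = 6·2^{k+1} − 6 + 3 = 6·2^{k+1} − 3.
This completes the inductive step, so |U_m| = 6·2^m − 3 for all m ≥ 0.

|U_m| = 6·2^m − 3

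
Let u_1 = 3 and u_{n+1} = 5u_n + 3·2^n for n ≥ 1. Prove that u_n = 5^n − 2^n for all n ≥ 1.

Base case: u_1 = 3, and 5^1 − 2^1 = 5 − 2 = 3.
Assume u_r = 5^r − 2^r for some r ≥ 1.
Then u_{r+1} = 5u_r + 3·2^r = 5·(5^r − 2^r) + 3·2^r = 5^{r+1} − 5·2^r + 3·2^r = 5^{r+1} − 2·2^r = 5^{r+1} − 2^{r+1}.
By induction, u_n = 5^n − 2^n for all n ≥ 1.

u_n = 5^n − 2^n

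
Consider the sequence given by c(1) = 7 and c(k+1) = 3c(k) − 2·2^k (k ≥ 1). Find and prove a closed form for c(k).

Claim: c(k) = 3^k + 2·2^k.

Base case: c(1) = 7, and 3^1 + 2·2^1 = 3 + 4 = 7.
Assume c(m) = 3^m + 2·2^m for some m ≥ 1.
Then c(m+1) = 3c(m) − 2·2^m = 3·(3^m + 2·2^m) − 2·2^m = 3^{m+1} + 6·2^m − 2·2^m = 3^{m+1} + 4·2^m = 3^{m+1} + 2·2^{m+1}.
Hence c(k) = 3^k + 2·2^k for every k ≥ 1, by induction.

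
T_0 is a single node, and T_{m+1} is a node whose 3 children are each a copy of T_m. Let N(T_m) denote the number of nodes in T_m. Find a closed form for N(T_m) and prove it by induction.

Claim: N(T_m) = (3^{m+1} − 1)/2.

Base case: N(T_0) = 1, and (3^{0+1} − 1)/2 = 1.
Assume N(T_r) = (3^{r+1} − 1)/2.
Then N(T_{r+1}) = 1 + 3N(T_r) = 1 + 3·(3^{r+1} − 1)/2 = 1 + (3^{r+2} − 3)/2 = (2 + 3^{r+2} − 3)/2 = (3^{r+2} − 1)/2.
By induction, N(T_m) = (3^{m+1} − 1)/2 for all m ≥ 0.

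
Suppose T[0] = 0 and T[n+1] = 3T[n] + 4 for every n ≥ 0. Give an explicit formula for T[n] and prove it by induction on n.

Claim: T[n] = 2·3^n − 2.

Base case: T[0] = 0, and 2·3^0 − 2 = 2 − 2 = 0.
Assume T[m] = 2·3^m − 2 for some m ≥ 0.
Then T[m+1] = 3T[m] + 4 = 3·(2·3^m − 2) + 4 = 6·3^m − 6 + 4 = 2·3^{m+1} − 2.
This completes the inductive step, so T[n] = 2·3^n − 2 for all n ≥ 0.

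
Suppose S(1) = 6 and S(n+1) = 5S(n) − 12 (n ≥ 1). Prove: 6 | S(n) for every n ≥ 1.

Base case: S(1) = 6 = 6·1, so 6 | S(1).
Assume 6 | S(j), so S(j) = 6t for some integer t.
Then S(j+1) = 5S(j) − 12 = 5·(6t) − 12 = 6(5t − 2), so 6 | S(j+1).
This completes the inductive step, so 6 | S(n) for all n ≥ 1.

6 | S(n)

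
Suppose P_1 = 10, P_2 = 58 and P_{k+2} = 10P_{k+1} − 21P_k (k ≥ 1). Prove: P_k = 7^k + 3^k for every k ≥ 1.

Base cases: P_1 = 10 and 7^1 + 3^1 = 10; P_2 = 58 and 7^2 + 3^2 = 58.
Assume P_i = 7^i + 3^i for all 1 ≤ i ≤ j, where j ≥ 2.
Then P_{j+1} = 10P_j − 21P_{j−1} = 10·(7^j + 3^j) − 21·(7^{j−1} + 3^{j−1}) = (10·7 − 21)7^{j−1} + (10·3 − 21)3^{j−1} = 49·7^{j−1} + 9·3^{j−1} = 7^{j+1} + 3^{j+1}.
Hence P_k = 7^k + 3^k for every k ≥ 1, by strong induction.

P_k = 7^k + 3^k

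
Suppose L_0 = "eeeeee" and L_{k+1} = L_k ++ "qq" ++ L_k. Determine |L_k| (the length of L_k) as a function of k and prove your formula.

Claim: |L_k| = 2^{k+3} − 2.

Base case: |L_0| = 6, and 2^{0+3} − 2 = 6.
Assume |L_j| = 2^{j+3} − 2.
Then |L_{j+1}| = |L_j| + 2 + |L_j| = 2|L_j| + 2 = 2(2^{j+3} − 2) + 2 = 2^{j+1+3} − 4 + 2 = 2^{j+1+3} − 2.
This completes the inductive step, so |L_k| = 2^{k+3} − 2 for all k ≥ 0.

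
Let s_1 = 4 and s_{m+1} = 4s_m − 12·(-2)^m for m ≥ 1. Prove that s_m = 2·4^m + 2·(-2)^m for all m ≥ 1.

Base case: s_1 = 4, and 2·4^1 + 2·(-2)^1 = 8 − 4 = 4.
Assume s_r = 2·4^r + 2·(-2)^r for some r ≥ 1.
Then s_{r+1} = 4s_r − 12·(-2)^r = 4·(2·4^r + 2·(-2)^r) − 12·(-2)^r = 2·4^{r+1} + 8·(-2)^r − 12·(-2)^r = 2·4^{r+1} − 4·(-2)^r = 2·4^{r+1} + 2·(-2)^{r+1}.
This completes the inductive step, so s_m = 2·4^m + 2·(-2)^m for all m ≥ 1.

s_m = 2·4^m + 2·(-2)^m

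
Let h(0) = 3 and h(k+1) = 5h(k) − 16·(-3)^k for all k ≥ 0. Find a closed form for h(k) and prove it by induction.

Claim: h(k) = 5^k + 2·(-3)^k.

Base case: h(0) = 3, and 5^0 + 2·(-3)^0 = 1 + 2 = 3.
Assume h(m) = 5^m + 2·(-3)^m for some m ≥ 0.
Then h(m+1) = 5h(m) − 16·(-3)^m = 5·(5^m + 2·(-3)^m) − 16·(-3)^m = 5^{m+1} + 10·(-3)^m − 16·(-3)^m = 5^{m+1} − 6·(-3)^m = 5^{m+1} + 2·(-3)^{m+1}.
By induction, h(k) = 5^k + 2·(-3)^k for all k ≥ 0.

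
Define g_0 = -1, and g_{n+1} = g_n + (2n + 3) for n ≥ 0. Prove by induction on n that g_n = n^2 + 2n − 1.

Base case: g_0 = -1, and 0^2 + 2·0 − 1 = -1.
Assume g_j = j^2 + 2j − 1.
Then g_{j+1} = g_j + (2j + 3) = (j^2 + 2j − 1) + (2j + 3) = j^2 + 4j + 2,
and (j+1)^2 + 2·(j+1) − 1 = j^2 + 4j + 2.
Hence g_n = n^2 + 2n − 1 for every n ≥ 0, by induction.

g_n = n^2 + 2n − 1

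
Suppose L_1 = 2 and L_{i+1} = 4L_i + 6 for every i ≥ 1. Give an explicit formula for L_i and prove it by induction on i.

Claim: L_i = 4^i − 2.

Base case: L_1 = 2, and 4^1 − 2 = 4 − 2 = 2.
Assume L_m = 4^m − 2 for some m ≥ 1.
Then L_{m+1} = 4L_m + 6 = 4·(4^m − 2) + 6 = 4^{m+1} − 8 + 6 = 4^{m+1} − 2.
Hence L_i = 4^i − 2 for every i ≥ 1, by induction.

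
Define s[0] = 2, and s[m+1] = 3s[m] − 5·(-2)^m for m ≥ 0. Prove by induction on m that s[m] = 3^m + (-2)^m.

Base case: s[0] = 2, and 3^0 + (-2)^0 = 1 + 1 = 2.
Assume s[k] = 3^k + (-2)^k for some k ≥ 0.
Then s[k+1] = 3s[k] − 5·(-2)^k = 3·(3^k + (-2)^k) − 5·(-2)^k = 3^{k+1} + 3·(-2)^k − 5·(-2)^k = 3^{k+1} − 2·(-2)^k = 3^{k+1} + (-2)^{k+1}.
So the formula holds for k+1, and by induction s[m] = 3^m + (-2)^m for all m ≥ 0.

s[m] = 3^m + (-2)^m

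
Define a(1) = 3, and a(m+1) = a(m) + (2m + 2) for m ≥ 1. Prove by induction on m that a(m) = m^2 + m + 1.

Base case: a(1) = 3, and 1^2 + 1 + 1 = 3.
Assume a(j) = j^2 + j + 1.
Then a(j+1) = a(j) + (2j + 2) = (j^2 + j + 1) + (2j + 2) = j^2 + 3j + 3,
and (j+1)^2 + (j+1) + 1 = j^2 + 3j + 3.
Hence a(m) = m^2 + m + 1 for every m ≥ 1, by induction.

a(m) = m^2 + m + 1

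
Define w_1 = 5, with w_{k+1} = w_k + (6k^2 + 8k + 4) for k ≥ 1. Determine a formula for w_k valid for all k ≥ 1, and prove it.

Claim: w_k = 2k^3 + k^2 + k + 1.

Base case: w_1 = 5, and 2·1^3 + 1^2 + 1 + 1 = 5.
Assume w_m = 2m^3 + m^2 + m + 1.
Then w_{m+1} = w_m + (6m^2 + 8m + 4) = (2m^3 + m^2 + m + 1) + (6m^2 + 8m + 4) = 2m^3 + 7m^2 + 9m + 5,
and 2·(m+1)^3 + (m+1)^2 + (m+1) + 1 = 2m^3 + 7m^2 + 9m + 5.
By induction, w_k = 2k^3 + k^2 + k + 1 for all k ≥ 1.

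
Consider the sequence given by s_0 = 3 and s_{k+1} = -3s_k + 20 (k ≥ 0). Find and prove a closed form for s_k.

Claim: s_k = -2·(-3)^k + 5.

Base case: s_0 = 3, and -2·(-3)^0 + 5 = -2 + 5 = 3.
Assume s_m = -2·(-3)^m + 5 for some m ≥ 0.
Then s_{m+1} = -3s_m + 20 = -3·(-2·(-3)^m + 5) + 20 = 6·(-3)^m − 15 + 20 = -2·(-3)^{m+1} + 5.
So the formula holds for m+1, and by induction s_k = -2·(-3)^k + 5 for all k ≥ 0.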